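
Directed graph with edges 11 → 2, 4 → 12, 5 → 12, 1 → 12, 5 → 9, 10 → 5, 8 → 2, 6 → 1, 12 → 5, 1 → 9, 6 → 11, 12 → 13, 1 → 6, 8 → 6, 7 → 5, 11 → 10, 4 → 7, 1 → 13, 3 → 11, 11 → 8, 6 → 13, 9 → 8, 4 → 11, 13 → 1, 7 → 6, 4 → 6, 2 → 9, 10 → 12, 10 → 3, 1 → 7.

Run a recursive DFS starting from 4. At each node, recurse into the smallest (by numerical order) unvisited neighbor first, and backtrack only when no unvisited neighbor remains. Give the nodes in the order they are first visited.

4 → 6 → 1 → 7 → 5 → 9 → 8 → 2 → 12 → 13 → 11 → 10 → 3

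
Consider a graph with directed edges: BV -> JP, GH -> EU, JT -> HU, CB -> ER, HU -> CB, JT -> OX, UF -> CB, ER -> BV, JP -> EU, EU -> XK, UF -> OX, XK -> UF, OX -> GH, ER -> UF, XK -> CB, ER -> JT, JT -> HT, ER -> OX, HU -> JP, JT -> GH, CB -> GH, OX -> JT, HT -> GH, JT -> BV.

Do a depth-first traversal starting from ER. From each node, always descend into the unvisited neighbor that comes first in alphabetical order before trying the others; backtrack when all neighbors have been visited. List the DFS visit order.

ER, BV, JP, EU, XK, CB, GH, UF, OX, JT, HT, HU

Visit ER
ER → BV
BV → JP
JP → EU
EU → XK
XK → CB
CB → GH
XK → UF
UF → OX
OX → JT
JT → HT
JT → HU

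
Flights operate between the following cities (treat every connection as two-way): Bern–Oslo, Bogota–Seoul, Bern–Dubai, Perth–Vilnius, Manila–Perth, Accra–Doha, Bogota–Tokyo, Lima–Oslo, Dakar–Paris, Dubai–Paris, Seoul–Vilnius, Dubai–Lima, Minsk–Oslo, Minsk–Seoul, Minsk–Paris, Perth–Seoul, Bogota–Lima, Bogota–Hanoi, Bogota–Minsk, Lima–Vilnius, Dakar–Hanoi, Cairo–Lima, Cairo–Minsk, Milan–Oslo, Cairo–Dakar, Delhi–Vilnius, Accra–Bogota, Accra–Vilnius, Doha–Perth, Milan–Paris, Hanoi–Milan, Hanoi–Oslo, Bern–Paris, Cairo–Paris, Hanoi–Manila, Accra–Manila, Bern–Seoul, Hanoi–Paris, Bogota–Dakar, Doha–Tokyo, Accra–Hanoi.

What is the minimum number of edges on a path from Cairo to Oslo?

Level 0: Cairo
Level 1: Dakar, Lima, Minsk, Paris
Level 2: Bern, Bogota, Dubai, Hanoi, Milan, Oslo, Seoul, Vilnius
Level 3: Accra, Delhi, Manila, Perth, Tokyo
Level 4: Doha
Oslo first appears at level 2.

2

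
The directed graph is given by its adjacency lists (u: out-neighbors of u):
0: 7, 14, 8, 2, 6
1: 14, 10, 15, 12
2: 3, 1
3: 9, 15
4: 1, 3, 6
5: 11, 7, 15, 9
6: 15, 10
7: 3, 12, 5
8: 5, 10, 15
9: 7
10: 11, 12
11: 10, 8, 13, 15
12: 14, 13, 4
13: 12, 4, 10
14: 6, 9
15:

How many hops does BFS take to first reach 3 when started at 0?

Level 0: 0
Level 1: 2, 6, 7, 8, 14
Level 2: 1, 3, 5, 9, 10, 12, 15
Level 3: 4, 11, 13
3 first appears at level 2.

2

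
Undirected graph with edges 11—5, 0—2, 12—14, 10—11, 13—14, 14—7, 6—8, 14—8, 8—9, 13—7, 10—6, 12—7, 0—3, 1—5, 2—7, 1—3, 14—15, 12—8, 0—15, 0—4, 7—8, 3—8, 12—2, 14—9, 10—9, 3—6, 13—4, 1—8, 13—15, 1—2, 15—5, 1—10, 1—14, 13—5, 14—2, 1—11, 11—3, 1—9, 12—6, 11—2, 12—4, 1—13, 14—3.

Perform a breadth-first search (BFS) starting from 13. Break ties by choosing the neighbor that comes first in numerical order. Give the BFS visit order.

Visit 13; enqueue 1, 4, 5, 7, 14, 15 → queue [1, 4, 5, 7, 14, 15]
Visit 1; enqueue 2, 3, 8, 9, 10, 11 → queue [4, 5, 7, 14, 15, 2, 3, 8, 9, 10, 11]
Visit 4; enqueue 0, 12 → queue [5, 7, 14, 15, 2, 3, 8, 9, 10, 11, 0, 12]
Visit 5 → queue [7, 14, 15, 2, 3, 8, 9, 10, 11, 0, 12]
Visit 7 → queue [14, 15, 2, 3, 8, 9, 10, 11, 0, 12]
Visit 14 → queue [15, 2, 3, 8, 9, 10, 11, 0, 12]
Visit 15 → queue [2, 3, 8, 9, 10, 11, 0, 12]
Visit 2 → queue [3, 8, 9, 10, 11, 0, 12]
Visit 3; enqueue 6 → queue [8, 9, 10, 11, 0, 12, 6]
Visit 8 → queue [9, 10, 11, 0, 12, 6]
Visit 9 → queue [10, 11, 0, 12, 6]
Visit 10 → queue [11, 0, 12, 6]
Visit 11 → queue [0, 12, 6]
Visit 0 → queue [12, 6]
Visit 12 → queue [6]
Visit 6 → queue []

13 -> 1 -> 4 -> 5 -> 7 -> 14 -> 15 -> 2 -> 3 -> 8 -> 9 -> 10 -> 11 -> 0 -> 12 -> 6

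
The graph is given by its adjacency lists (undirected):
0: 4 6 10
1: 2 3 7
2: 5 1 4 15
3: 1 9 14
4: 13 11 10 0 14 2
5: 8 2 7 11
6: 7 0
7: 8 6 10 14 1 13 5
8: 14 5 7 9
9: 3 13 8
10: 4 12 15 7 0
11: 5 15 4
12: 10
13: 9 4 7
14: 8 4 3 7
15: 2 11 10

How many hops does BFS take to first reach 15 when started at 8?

3

Level 0: 8
Level 1: 5, 7, 9, 14
Level 2: 1, 2, 3, 4, 6, 10, 11, 13
Level 3: 0, 12, 15
15 first appears at level 3.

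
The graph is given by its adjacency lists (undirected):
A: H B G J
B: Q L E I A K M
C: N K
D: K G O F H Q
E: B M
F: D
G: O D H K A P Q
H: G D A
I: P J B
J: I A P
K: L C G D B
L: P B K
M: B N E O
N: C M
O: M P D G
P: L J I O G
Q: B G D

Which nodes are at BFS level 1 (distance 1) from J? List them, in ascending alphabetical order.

A, I, P

Level 0: J
Level 1: A, I, P
Level 2: B, G, H, L, O
Level 3: D, E, K, M, Q
Level 4: C, F, N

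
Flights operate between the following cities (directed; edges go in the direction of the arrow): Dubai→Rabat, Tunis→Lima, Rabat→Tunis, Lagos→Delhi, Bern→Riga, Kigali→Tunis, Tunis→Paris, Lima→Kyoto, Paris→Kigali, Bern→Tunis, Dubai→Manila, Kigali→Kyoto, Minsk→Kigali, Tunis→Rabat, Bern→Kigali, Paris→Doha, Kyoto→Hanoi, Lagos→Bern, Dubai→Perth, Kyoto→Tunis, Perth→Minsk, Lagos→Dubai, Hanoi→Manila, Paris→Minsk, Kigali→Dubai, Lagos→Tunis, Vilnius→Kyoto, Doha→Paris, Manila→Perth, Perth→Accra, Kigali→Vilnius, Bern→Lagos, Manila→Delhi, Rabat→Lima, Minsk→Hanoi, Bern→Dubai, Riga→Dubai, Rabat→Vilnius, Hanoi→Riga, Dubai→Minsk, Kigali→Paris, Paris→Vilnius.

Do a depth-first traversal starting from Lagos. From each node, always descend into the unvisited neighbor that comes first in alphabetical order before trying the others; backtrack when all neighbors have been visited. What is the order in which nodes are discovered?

Visit Lagos
Lagos → Bern
Bern → Dubai
Dubai → Manila
Manila → Delhi
Manila → Perth
Perth → Accra
Perth → Minsk
Minsk → Hanoi
Hanoi → Riga
Minsk → Kigali
Kigali → Kyoto
Kyoto → Tunis
Tunis → Lima
Tunis → Paris
Paris → Doha
Paris → Vilnius
Tunis → Rabat

Lagos, Bern, Dubai, Manila, Delhi, Perth, Accra, Minsk, Hanoi, Riga, Kigali, Kyoto, Tunis, Lima, Paris, Doha, Vilnius, Rabat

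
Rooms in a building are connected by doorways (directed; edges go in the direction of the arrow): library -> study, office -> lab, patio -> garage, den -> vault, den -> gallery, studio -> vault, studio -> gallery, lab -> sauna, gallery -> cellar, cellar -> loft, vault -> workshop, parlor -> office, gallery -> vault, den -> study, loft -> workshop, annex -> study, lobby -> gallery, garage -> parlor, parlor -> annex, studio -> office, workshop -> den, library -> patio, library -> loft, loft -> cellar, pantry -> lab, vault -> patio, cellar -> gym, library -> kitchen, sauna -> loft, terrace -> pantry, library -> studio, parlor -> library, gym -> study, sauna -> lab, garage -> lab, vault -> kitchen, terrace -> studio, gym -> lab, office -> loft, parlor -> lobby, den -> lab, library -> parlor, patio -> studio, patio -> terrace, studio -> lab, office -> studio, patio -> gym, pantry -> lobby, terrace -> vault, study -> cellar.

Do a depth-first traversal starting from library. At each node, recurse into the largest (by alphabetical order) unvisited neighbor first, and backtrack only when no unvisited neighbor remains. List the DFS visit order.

Visit library
library → study
study → cellar
cellar → loft
loft → workshop
workshop → den
den → vault
vault → patio
patio → terrace
terrace → studio
studio → office
office → lab
lab → sauna
studio → gallery
terrace → pantry
pantry → lobby
patio → gym
patio → garage
garage → parlor
parlor → annex
vault → kitchen

library study cellar loft workshop den vault patio terrace studio office lab sauna gallery pantry lobby gym garage parlor annex kitchen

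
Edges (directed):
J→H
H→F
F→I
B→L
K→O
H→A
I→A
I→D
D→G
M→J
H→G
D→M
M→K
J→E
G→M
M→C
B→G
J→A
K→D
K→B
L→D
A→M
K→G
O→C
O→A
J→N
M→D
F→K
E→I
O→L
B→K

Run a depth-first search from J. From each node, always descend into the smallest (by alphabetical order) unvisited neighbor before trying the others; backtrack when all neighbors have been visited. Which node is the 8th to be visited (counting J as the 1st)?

B

Visit J
J → A
A → M
M → C
M → D
D → G
M → K
K → B
B → L
K → O
J → E
E → I
J → H
H → F
J → N

Visit order: J, A, M, C, D, G, K, B, L, O, E, I, H, F, N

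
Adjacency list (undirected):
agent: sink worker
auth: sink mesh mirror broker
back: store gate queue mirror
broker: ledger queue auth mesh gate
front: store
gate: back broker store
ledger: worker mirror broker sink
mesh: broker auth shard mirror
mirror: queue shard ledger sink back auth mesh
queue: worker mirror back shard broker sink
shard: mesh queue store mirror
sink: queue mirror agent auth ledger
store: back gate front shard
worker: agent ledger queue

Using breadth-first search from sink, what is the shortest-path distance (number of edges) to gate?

Level 0: sink
Level 1: agent, auth, ledger, mirror, queue
Level 2: back, broker, mesh, shard, worker
Level 3: gate, store
Level 4: front
gate first appears at level 3.

3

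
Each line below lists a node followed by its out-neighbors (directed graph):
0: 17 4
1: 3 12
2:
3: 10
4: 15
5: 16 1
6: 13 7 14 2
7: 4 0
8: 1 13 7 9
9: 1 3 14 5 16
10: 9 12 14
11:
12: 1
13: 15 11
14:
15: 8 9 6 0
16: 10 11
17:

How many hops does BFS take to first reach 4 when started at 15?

Level 0: 15
Level 1: 0, 6, 8, 9
Level 2: 1, 2, 3, 4, 5, 7, 13, 14, 16, 17
Level 3: 10, 11, 12
4 first appears at level 2.

2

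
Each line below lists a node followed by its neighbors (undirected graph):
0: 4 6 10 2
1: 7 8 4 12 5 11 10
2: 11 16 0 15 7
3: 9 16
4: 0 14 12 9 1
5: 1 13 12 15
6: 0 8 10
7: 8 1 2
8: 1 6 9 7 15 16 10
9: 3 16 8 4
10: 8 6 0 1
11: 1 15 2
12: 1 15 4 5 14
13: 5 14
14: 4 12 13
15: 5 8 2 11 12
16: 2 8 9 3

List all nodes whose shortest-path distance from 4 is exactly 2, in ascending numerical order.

2, 3, 5, 6, 7, 8, 10, 11, 13, 15, 16

Level 0: 4
Level 1: 0, 1, 9, 12, 14
Level 2: 2, 3, 5, 6, 7, 8, 10, 11, 13, 15, 16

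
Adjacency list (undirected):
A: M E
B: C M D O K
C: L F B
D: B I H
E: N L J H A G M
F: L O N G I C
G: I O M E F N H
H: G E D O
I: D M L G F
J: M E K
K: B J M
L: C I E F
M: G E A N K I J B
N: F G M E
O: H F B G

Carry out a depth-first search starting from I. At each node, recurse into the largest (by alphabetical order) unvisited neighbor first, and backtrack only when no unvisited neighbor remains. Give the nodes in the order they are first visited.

Visit I
I → M
M → N
N → G
G → O
O → H
H → E
E → L
L → F
F → C
C → B
B → K
K → J
B → D
E → A

I -> M -> N -> G -> O -> H -> E -> L -> F -> C -> B -> K -> J -> D -> A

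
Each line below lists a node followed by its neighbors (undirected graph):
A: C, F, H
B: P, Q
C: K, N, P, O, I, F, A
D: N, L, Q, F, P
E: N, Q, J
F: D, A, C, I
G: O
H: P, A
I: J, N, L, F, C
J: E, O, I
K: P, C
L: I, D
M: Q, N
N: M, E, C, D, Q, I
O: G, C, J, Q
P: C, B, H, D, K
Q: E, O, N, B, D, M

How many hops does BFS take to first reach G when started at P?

3

Level 0: P
Level 1: B, C, D, H, K
Level 2: A, F, I, L, N, O, Q
Level 3: E, G, J, M
G first appears at level 3.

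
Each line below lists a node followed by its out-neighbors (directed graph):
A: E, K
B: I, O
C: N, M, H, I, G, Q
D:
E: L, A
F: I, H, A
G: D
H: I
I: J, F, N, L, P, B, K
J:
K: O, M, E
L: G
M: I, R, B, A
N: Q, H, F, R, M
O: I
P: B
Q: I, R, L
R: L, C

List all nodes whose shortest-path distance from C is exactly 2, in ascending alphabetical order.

A, B, D, F, J, K, L, P, R

Level 0: C
Level 1: G, H, I, M, N, Q
Level 2: A, B, D, F, J, K, L, P, R
Level 3: E, O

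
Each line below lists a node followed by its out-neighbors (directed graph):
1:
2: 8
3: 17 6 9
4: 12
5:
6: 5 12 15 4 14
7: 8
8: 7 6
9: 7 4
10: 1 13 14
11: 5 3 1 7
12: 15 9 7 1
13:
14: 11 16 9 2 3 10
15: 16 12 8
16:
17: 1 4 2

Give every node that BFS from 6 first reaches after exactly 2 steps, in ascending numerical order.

1, 2, 3, 7, 8, 9, 10, 11, 16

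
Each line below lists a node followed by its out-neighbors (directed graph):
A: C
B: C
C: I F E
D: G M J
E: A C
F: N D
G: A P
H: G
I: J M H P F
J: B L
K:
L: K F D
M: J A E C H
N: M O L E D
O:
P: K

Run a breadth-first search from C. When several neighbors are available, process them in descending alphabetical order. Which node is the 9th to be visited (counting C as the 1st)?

N

Visit C; enqueue I, F, E → queue [I, F, E]
Visit I; enqueue P, M, J, H → queue [F, E, P, M, J, H]
Visit F; enqueue N, D → queue [E, P, M, J, H, N, D]
Visit E; enqueue A → queue [P, M, J, H, N, D, A]
Visit P; enqueue K → queue [M, J, H, N, D, A, K]
Visit M → queue [J, H, N, D, A, K]
Visit J; enqueue L, B → queue [H, N, D, A, K, L, B]
Visit H; enqueue G → queue [N, D, A, K, L, B, G]
Visit N; enqueue O → queue [D, A, K, L, B, G, O]
Visit D → queue [A, K, L, B, G, O]
Visit A → queue [K, L, B, G, O]
Visit K → queue [L, B, G, O]
Visit L → queue [B, G, O]
Visit B → queue [G, O]
Visit G → queue [O]
Visit O → queue []

Visit order: C, I, F, E, P, M, J, H, N, D, A, K, L, B, G, O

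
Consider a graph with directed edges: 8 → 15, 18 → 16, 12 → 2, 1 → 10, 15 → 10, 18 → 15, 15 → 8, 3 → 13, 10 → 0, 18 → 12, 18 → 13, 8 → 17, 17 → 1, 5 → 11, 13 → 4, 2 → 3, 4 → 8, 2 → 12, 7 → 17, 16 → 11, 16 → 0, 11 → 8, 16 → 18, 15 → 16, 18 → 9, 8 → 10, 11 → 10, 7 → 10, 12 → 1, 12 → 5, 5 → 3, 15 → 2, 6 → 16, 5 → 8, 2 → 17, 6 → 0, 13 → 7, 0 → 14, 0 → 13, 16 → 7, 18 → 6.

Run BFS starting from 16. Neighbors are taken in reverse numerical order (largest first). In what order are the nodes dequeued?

Visit 16; enqueue 18, 11, 7, 0 → queue [18, 11, 7, 0]
Visit 18; enqueue 15, 13, 12, 9, 6 → queue [11, 7, 0, 15, 13, 12, 9, 6]
Visit 11; enqueue 10, 8 → queue [7, 0, 15, 13, 12, 9, 6, 10, 8]
Visit 7; enqueue 17 → queue [0, 15, 13, 12, 9, 6, 10, 8, 17]
Visit 0; enqueue 14 → queue [15, 13, 12, 9, 6, 10, 8, 17, 14]
Visit 15; enqueue 2 → queue [13, 12, 9, 6, 10, 8, 17, 14, 2]
Visit 13; enqueue 4 → queue [12, 9, 6, 10, 8, 17, 14, 2, 4]
Visit 12; enqueue 5, 1 → queue [9, 6, 10, 8, 17, 14, 2, 4, 5, 1]
Visit 9 → queue [6, 10, 8, 17, 14, 2, 4, 5, 1]
Visit 6 → queue [10, 8, 17, 14, 2, 4, 5, 1]
Visit 10 → queue [8, 17, 14, 2, 4, 5, 1]
Visit 8 → queue [17, 14, 2, 4, 5, 1]
Visit 17 → queue [14, 2, 4, 5, 1]
Visit 14 → queue [2, 4, 5, 1]
Visit 2; enqueue 3 → queue [4, 5, 1, 3]
Visit 4 → queue [5, 1, 3]
Visit 5 → queue [1, 3]
Visit 1 → queue [3]
Visit 3 → queue []

16 18 11 7 0 15 13 12 9 6 10 8 17 14 2 4 5 1 3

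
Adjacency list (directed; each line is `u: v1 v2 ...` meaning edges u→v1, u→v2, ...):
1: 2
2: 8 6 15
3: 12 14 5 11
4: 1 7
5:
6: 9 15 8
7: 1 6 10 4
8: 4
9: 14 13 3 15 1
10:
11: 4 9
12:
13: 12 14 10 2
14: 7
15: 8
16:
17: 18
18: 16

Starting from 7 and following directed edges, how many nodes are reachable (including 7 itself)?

15

BFS from 7 visits: 7, 1, 4, 6, 10, 2, 8, 9, 15, 3, 13, 14, 5, 11, 12
Reachable nodes: 15 of 18 total.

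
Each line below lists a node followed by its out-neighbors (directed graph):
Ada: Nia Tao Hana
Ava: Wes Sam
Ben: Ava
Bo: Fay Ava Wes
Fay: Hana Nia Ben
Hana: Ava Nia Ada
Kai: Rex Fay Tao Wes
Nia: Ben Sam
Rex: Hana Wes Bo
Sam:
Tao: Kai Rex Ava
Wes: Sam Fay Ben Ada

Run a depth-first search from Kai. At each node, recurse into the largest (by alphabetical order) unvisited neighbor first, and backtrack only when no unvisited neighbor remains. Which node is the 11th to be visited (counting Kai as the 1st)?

Rex

Visit Kai
Kai → Wes
Wes → Sam
Wes → Fay
Fay → Nia
Nia → Ben
Ben → Ava
Fay → Hana
Hana → Ada
Ada → Tao
Tao → Rex
Rex → Bo

Visit order: Kai, Wes, Sam, Fay, Nia, Ben, Ava, Hana, Ada, Tao, Rex, Bo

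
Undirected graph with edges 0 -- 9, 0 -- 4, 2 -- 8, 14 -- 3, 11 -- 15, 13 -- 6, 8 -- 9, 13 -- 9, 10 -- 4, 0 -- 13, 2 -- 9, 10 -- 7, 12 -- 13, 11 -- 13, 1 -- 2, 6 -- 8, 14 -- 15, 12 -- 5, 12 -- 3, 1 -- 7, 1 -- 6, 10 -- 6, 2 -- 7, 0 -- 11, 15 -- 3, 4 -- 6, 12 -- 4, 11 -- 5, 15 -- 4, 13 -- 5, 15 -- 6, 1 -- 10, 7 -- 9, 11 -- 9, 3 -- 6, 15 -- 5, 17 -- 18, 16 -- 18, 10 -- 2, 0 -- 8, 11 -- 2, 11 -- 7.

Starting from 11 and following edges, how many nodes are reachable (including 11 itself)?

16

BFS from 11 visits: 11, 0, 2, 5, 7, 9, 13, 15, 4, 8, 1, 10, 12, 6, 3, 14
Reachable nodes: 16 of 19 total.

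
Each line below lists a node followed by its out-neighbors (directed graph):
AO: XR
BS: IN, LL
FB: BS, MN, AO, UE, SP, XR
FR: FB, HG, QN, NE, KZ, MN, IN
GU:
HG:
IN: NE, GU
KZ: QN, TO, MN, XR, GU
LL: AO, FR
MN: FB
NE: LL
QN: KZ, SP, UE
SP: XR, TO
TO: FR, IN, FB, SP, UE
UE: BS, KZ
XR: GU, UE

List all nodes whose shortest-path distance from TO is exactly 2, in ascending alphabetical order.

Level 0: TO
Level 1: FB, FR, IN, SP, UE
Level 2: AO, BS, GU, HG, KZ, MN, NE, QN, XR
Level 3: LL

AO, BS, GU, HG, KZ, MN, NE, QN, XR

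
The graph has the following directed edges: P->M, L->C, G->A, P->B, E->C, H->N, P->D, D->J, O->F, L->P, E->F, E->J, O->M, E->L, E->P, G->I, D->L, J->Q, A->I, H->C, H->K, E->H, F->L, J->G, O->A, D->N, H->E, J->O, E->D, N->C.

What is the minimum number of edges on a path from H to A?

Level 0: H
Level 1: C, E, K, N
Level 2: D, F, J, L, P
Level 3: B, G, M, O, Q
Level 4: A, I
A first appears at level 4.

4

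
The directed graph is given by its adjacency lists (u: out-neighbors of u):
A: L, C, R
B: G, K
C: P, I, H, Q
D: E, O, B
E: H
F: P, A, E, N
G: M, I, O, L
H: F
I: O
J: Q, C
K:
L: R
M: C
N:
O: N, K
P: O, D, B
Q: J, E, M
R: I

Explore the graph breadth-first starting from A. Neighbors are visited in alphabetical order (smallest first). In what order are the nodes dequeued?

A, C, L, R, H, I, P, Q, F, O, B, D, E, J, M, N, K, G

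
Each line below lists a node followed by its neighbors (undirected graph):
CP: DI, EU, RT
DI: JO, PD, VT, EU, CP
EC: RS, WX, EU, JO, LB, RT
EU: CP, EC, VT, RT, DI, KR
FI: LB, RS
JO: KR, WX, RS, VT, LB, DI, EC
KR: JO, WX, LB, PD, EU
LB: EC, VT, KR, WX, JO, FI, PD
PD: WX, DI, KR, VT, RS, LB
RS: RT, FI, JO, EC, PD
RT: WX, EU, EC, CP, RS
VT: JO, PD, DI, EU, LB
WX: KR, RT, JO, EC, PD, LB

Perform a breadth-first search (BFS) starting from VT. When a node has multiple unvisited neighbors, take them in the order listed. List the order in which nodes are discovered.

Visit VT; enqueue JO, PD, DI, EU, LB → queue [JO, PD, DI, EU, LB]
Visit JO; enqueue KR, WX, RS, EC → queue [PD, DI, EU, LB, KR, WX, RS, EC]
Visit PD → queue [DI, EU, LB, KR, WX, RS, EC]
Visit DI; enqueue CP → queue [EU, LB, KR, WX, RS, EC, CP]
Visit EU; enqueue RT → queue [LB, KR, WX, RS, EC, CP, RT]
Visit LB; enqueue FI → queue [KR, WX, RS, EC, CP, RT, FI]
Visit KR → queue [WX, RS, EC, CP, RT, FI]
Visit WX → queue [RS, EC, CP, RT, FI]
Visit RS → queue [EC, CP, RT, FI]
Visit EC → queue [CP, RT, FI]
Visit CP → queue [RT, FI]
Visit RT → queue [FI]
Visit FI → queue []

VT -> JO -> PD -> DI -> EU -> LB -> KR -> WX -> RS -> EC -> CP -> RT -> FI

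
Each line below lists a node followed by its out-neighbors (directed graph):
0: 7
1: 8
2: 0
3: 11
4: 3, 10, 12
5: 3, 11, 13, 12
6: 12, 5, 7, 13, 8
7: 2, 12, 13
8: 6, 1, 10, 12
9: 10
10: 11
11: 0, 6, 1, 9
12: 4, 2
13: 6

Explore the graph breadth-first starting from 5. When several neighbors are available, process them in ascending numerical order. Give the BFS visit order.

Visit 5; enqueue 3, 11, 12, 13 → queue [3, 11, 12, 13]
Visit 3 → queue [11, 12, 13]
Visit 11; enqueue 0, 1, 6, 9 → queue [12, 13, 0, 1, 6, 9]
Visit 12; enqueue 2, 4 → queue [13, 0, 1, 6, 9, 2, 4]
Visit 13 → queue [0, 1, 6, 9, 2, 4]
Visit 0; enqueue 7 → queue [1, 6, 9, 2, 4, 7]
Visit 1; enqueue 8 → queue [6, 9, 2, 4, 7, 8]
Visit 6 → queue [9, 2, 4, 7, 8]
Visit 9; enqueue 10 → queue [2, 4, 7, 8, 10]
Visit 2 → queue [4, 7, 8, 10]
Visit 4 → queue [7, 8, 10]
Visit 7 → queue [8, 10]
Visit 8 → queue [10]
Visit 10 → queue []

5 -> 3 -> 11 -> 12 -> 13 -> 0 -> 1 -> 6 -> 9 -> 2 -> 4 -> 7 -> 8 -> 10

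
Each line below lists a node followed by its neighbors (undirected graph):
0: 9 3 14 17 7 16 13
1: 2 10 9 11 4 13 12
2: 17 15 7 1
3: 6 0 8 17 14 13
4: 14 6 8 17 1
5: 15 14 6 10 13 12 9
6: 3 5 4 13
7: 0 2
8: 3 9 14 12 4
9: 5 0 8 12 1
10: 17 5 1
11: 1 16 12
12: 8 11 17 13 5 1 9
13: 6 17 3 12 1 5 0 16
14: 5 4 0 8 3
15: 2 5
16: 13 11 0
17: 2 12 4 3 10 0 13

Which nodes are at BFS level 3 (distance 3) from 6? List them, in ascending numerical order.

2, 7, 11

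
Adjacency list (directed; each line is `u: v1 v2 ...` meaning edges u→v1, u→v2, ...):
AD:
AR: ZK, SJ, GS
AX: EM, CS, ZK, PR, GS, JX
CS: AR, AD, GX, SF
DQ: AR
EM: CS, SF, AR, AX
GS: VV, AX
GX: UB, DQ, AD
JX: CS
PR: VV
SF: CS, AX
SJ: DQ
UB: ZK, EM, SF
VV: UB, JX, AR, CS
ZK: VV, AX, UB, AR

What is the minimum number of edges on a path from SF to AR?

2

Level 0: SF
Level 1: AX, CS
Level 2: AD, AR, EM, GS, GX, JX, PR, ZK
Level 3: DQ, SJ, UB, VV
AR first appears at level 2.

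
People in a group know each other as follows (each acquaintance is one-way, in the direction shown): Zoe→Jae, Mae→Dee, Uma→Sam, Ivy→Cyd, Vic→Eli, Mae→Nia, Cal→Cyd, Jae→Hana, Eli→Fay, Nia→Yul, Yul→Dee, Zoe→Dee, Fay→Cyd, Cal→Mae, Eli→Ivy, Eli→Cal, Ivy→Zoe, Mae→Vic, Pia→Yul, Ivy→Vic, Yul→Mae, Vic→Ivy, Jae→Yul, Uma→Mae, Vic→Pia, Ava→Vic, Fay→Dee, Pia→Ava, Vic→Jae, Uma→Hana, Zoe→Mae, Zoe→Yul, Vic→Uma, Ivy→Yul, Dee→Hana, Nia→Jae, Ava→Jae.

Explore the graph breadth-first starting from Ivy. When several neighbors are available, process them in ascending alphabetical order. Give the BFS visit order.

Ivy, Cyd, Vic, Yul, Zoe, Eli, Jae, Pia, Uma, Dee, Mae, Cal, Fay, Hana, Ava, Sam, Nia

Visit Ivy; enqueue Cyd, Vic, Yul, Zoe → queue [Cyd, Vic, Yul, Zoe]
Visit Cyd → queue [Vic, Yul, Zoe]
Visit Vic; enqueue Eli, Jae, Pia, Uma → queue [Yul, Zoe, Eli, Jae, Pia, Uma]
Visit Yul; enqueue Dee, Mae → queue [Zoe, Eli, Jae, Pia, Uma, Dee, Mae]
Visit Zoe → queue [Eli, Jae, Pia, Uma, Dee, Mae]
Visit Eli; enqueue Cal, Fay → queue [Jae, Pia, Uma, Dee, Mae, Cal, Fay]
Visit Jae; enqueue Hana → queue [Pia, Uma, Dee, Mae, Cal, Fay, Hana]
Visit Pia; enqueue Ava → queue [Uma, Dee, Mae, Cal, Fay, Hana, Ava]
Visit Uma; enqueue Sam → queue [Dee, Mae, Cal, Fay, Hana, Ava, Sam]
Visit Dee → queue [Mae, Cal, Fay, Hana, Ava, Sam]
Visit Mae; enqueue Nia → queue [Cal, Fay, Hana, Ava, Sam, Nia]
Visit Cal → queue [Fay, Hana, Ava, Sam, Nia]
Visit Fay → queue [Hana, Ava, Sam, Nia]
Visit Hana → queue [Ava, Sam, Nia]
Visit Ava → queue [Sam, Nia]
Visit Sam → queue [Nia]
Visit Nia → queue []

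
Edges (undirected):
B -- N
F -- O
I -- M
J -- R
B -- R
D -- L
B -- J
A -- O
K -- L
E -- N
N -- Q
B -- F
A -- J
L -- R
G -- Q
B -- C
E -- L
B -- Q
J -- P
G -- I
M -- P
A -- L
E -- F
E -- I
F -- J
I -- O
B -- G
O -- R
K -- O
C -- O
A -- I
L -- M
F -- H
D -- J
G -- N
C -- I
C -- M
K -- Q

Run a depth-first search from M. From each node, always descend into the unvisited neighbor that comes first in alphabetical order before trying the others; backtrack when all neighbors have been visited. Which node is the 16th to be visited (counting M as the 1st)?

N

Visit M
M → C
C → B
B → F
F → E
E → I
I → A
A → J
J → D
D → L
L → K
K → O
O → R
K → Q
Q → G
G → N
J → P
F → H

Visit order: M, C, B, F, E, I, A, J, D, L, K, O, R, Q, G, N, P, H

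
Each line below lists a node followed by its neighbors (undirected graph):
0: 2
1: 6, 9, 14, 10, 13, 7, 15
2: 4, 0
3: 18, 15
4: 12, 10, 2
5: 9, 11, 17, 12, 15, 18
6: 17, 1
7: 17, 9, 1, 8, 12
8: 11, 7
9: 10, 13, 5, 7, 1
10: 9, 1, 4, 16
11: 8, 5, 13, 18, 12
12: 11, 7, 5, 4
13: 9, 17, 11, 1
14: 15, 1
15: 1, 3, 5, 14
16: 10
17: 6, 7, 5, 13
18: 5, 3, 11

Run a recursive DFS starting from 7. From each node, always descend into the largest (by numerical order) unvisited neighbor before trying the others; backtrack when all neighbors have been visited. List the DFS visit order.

7 -> 17 -> 13 -> 11 -> 18 -> 5 -> 15 -> 14 -> 1 -> 10 -> 16 -> 9 -> 4 -> 12 -> 2 -> 0 -> 6 -> 3 -> 8

Visit 7
7 → 17
17 → 13
13 → 11
11 → 18
18 → 5
5 → 15
15 → 14
14 → 1
1 → 10
10 → 16
10 → 9
10 → 4
4 → 12
4 → 2
2 → 0
1 → 6
15 → 3
11 → 8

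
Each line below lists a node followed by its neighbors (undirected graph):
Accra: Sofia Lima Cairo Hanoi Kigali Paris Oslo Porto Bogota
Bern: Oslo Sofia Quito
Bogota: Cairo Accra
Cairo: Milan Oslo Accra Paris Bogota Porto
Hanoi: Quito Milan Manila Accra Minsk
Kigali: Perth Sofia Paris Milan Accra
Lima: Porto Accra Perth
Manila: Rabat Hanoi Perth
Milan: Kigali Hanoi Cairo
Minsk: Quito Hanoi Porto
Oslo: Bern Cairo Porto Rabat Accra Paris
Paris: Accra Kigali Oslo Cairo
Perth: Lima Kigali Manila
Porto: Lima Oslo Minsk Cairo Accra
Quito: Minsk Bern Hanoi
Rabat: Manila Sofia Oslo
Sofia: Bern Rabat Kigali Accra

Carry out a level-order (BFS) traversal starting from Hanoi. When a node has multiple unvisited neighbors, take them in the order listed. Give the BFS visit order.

Hanoi → Quito → Milan → Manila → Accra → Minsk → Bern → Kigali → Cairo → Rabat → Perth → Sofia → Lima → Paris → Oslo → Porto → Bogota

Visit Hanoi; enqueue Quito, Milan, Manila, Accra, Minsk → queue [Quito, Milan, Manila, Accra, Minsk]
Visit Quito; enqueue Bern → queue [Milan, Manila, Accra, Minsk, Bern]
Visit Milan; enqueue Kigali, Cairo → queue [Manila, Accra, Minsk, Bern, Kigali, Cairo]
Visit Manila; enqueue Rabat, Perth → queue [Accra, Minsk, Bern, Kigali, Cairo, Rabat, Perth]
Visit Accra; enqueue Sofia, Lima, Paris, Oslo, Porto, Bogota → queue [Minsk, Bern, Kigali, Cairo, Rabat, Perth, Sofia, Lima, Paris, Oslo, Porto, Bogota]
Visit Minsk → queue [Bern, Kigali, Cairo, Rabat, Perth, Sofia, Lima, Paris, Oslo, Porto, Bogota]
Visit Bern → queue [Kigali, Cairo, Rabat, Perth, Sofia, Lima, Paris, Oslo, Porto, Bogota]
Visit Kigali → queue [Cairo, Rabat, Perth, Sofia, Lima, Paris, Oslo, Porto, Bogota]
Visit Cairo → queue [Rabat, Perth, Sofia, Lima, Paris, Oslo, Porto, Bogota]
Visit Rabat → queue [Perth, Sofia, Lima, Paris, Oslo, Porto, Bogota]
Visit Perth → queue [Sofia, Lima, Paris, Oslo, Porto, Bogota]
Visit Sofia → queue [Lima, Paris, Oslo, Porto, Bogota]
Visit Lima → queue [Paris, Oslo, Porto, Bogota]
Visit Paris → queue [Oslo, Porto, Bogota]
Visit Oslo → queue [Porto, Bogota]
Visit Porto → queue [Bogota]
Visit Bogota → queue []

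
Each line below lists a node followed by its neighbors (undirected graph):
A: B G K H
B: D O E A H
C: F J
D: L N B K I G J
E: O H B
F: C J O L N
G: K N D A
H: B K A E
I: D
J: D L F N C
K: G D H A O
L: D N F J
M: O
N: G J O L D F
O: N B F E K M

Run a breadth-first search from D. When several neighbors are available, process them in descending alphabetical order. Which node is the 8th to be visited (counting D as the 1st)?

B

Visit D; enqueue N, L, K, J, I, G, B → queue [N, L, K, J, I, G, B]
Visit N; enqueue O, F → queue [L, K, J, I, G, B, O, F]
Visit L → queue [K, J, I, G, B, O, F]
Visit K; enqueue H, A → queue [J, I, G, B, O, F, H, A]
Visit J; enqueue C → queue [I, G, B, O, F, H, A, C]
Visit I → queue [G, B, O, F, H, A, C]
Visit G → queue [B, O, F, H, A, C]
Visit B; enqueue E → queue [O, F, H, A, C, E]
Visit O; enqueue M → queue [F, H, A, C, E, M]
Visit F → queue [H, A, C, E, M]
Visit H → queue [A, C, E, M]
Visit A → queue [C, E, M]
Visit C → queue [E, M]
Visit E → queue [M]
Visit M → queue []

Visit order: D, N, L, K, J, I, G, B, O, F, H, A, C, E, M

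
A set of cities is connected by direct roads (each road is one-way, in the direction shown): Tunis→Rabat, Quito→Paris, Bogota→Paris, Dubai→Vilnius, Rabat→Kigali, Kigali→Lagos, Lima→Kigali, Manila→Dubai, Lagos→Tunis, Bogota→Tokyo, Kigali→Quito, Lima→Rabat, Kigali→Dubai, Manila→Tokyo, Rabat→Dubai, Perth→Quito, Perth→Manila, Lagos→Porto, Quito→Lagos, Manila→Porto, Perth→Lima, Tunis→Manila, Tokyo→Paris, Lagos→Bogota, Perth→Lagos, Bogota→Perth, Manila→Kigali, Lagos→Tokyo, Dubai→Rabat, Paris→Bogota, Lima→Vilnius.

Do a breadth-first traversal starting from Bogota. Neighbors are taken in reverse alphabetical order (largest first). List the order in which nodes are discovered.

Visit Bogota; enqueue Tokyo, Perth, Paris → queue [Tokyo, Perth, Paris]
Visit Tokyo → queue [Perth, Paris]
Visit Perth; enqueue Quito, Manila, Lima, Lagos → queue [Paris, Quito, Manila, Lima, Lagos]
Visit Paris → queue [Quito, Manila, Lima, Lagos]
Visit Quito → queue [Manila, Lima, Lagos]
Visit Manila; enqueue Porto, Kigali, Dubai → queue [Lima, Lagos, Porto, Kigali, Dubai]
Visit Lima; enqueue Vilnius, Rabat → queue [Lagos, Porto, Kigali, Dubai, Vilnius, Rabat]
Visit Lagos; enqueue Tunis → queue [Porto, Kigali, Dubai, Vilnius, Rabat, Tunis]
Visit Porto → queue [Kigali, Dubai, Vilnius, Rabat, Tunis]
Visit Kigali → queue [Dubai, Vilnius, Rabat, Tunis]
Visit Dubai → queue [Vilnius, Rabat, Tunis]
Visit Vilnius → queue [Rabat, Tunis]
Visit Rabat → queue [Tunis]
Visit Tunis → queue []

Bogota -> Tokyo -> Perth -> Paris -> Quito -> Manila -> Lima -> Lagos -> Porto -> Kigali -> Dubai -> Vilnius -> Rabat -> Tunis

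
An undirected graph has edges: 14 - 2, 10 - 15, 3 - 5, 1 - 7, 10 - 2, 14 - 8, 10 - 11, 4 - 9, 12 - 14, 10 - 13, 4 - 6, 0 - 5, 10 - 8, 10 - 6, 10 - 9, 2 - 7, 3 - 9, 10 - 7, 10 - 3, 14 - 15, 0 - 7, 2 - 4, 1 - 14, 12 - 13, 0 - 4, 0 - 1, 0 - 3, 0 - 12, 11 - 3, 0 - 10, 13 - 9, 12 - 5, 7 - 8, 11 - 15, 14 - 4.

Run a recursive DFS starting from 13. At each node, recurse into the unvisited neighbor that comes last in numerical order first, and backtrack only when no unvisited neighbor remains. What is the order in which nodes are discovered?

Visit 13
13 → 12
12 → 14
14 → 15
15 → 11
11 → 10
10 → 9
9 → 4
4 → 6
4 → 2
2 → 7
7 → 8
7 → 1
1 → 0
0 → 5
5 → 3

13 → 12 → 14 → 15 → 11 → 10 → 9 → 4 → 6 → 2 → 7 → 8 → 1 → 0 → 5 → 3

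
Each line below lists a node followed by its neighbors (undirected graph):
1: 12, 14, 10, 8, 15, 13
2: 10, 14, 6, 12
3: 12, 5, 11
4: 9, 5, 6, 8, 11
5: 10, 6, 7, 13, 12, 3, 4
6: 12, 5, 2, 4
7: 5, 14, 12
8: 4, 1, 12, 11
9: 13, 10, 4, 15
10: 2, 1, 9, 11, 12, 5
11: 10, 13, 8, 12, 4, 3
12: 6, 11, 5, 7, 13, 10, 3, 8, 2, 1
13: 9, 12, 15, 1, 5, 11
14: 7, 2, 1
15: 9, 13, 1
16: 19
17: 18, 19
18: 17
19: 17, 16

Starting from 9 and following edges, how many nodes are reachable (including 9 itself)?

BFS from 9 visits: 9, 15, 13, 10, 4, 1, 12, 11, 5, 2, 8, 6, 14, 7, 3
Reachable nodes: 15 of 19 total.

15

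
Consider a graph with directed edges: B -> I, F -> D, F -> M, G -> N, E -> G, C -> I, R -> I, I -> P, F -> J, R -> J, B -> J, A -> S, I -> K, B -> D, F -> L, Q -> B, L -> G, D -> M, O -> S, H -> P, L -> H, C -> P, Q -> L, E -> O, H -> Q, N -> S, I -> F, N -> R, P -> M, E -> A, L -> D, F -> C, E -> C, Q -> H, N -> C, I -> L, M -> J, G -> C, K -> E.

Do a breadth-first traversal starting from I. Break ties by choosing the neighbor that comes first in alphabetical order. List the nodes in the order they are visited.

I -> F -> K -> L -> P -> C -> D -> J -> M -> E -> G -> H -> A -> O -> N -> Q -> S -> R -> B

Visit I; enqueue F, K, L, P → queue [F, K, L, P]
Visit F; enqueue C, D, J, M → queue [K, L, P, C, D, J, M]
Visit K; enqueue E → queue [L, P, C, D, J, M, E]
Visit L; enqueue G, H → queue [P, C, D, J, M, E, G, H]
Visit P → queue [C, D, J, M, E, G, H]
Visit C → queue [D, J, M, E, G, H]
Visit D → queue [J, M, E, G, H]
Visit J → queue [M, E, G, H]
Visit M → queue [E, G, H]
Visit E; enqueue A, O → queue [G, H, A, O]
Visit G; enqueue N → queue [H, A, O, N]
Visit H; enqueue Q → queue [A, O, N, Q]
Visit A; enqueue S → queue [O, N, Q, S]
Visit O → queue [N, Q, S]
Visit N; enqueue R → queue [Q, S, R]
Visit Q; enqueue B → queue [S, R, B]
Visit S → queue [R, B]
Visit R → queue [B]
Visit B → queue []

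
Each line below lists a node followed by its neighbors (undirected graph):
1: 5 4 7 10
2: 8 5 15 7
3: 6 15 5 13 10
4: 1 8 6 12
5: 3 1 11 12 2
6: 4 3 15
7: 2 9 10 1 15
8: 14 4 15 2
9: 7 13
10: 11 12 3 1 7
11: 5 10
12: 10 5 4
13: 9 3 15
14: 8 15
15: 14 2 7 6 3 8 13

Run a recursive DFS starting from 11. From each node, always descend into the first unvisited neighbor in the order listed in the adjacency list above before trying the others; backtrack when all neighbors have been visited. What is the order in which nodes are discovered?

Visit 11
11 → 5
5 → 3
3 → 6
6 → 4
4 → 1
1 → 7
7 → 2
2 → 8
8 → 14
14 → 15
15 → 13
13 → 9
7 → 10
10 → 12

11 → 5 → 3 → 6 → 4 → 1 → 7 → 2 → 8 → 14 → 15 → 13 → 9 → 10 → 12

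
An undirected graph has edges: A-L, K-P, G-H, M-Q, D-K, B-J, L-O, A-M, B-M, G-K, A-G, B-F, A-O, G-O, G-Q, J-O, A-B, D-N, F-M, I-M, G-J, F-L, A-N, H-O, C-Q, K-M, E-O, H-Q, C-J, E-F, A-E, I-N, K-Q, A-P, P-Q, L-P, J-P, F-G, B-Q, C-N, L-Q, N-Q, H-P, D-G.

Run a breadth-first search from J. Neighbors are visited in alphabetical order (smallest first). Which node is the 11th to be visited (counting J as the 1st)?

Visit J; enqueue B, C, G, O, P → queue [B, C, G, O, P]
Visit B; enqueue A, F, M, Q → queue [C, G, O, P, A, F, M, Q]
Visit C; enqueue N → queue [G, O, P, A, F, M, Q, N]
Visit G; enqueue D, H, K → queue [O, P, A, F, M, Q, N, D, H, K]
Visit O; enqueue E, L → queue [P, A, F, M, Q, N, D, H, K, E, L]
Visit P → queue [A, F, M, Q, N, D, H, K, E, L]
Visit A → queue [F, M, Q, N, D, H, K, E, L]
Visit F → queue [M, Q, N, D, H, K, E, L]
Visit M; enqueue I → queue [Q, N, D, H, K, E, L, I]
Visit Q → queue [N, D, H, K, E, L, I]
Visit N → queue [D, H, K, E, L, I]
Visit D → queue [H, K, E, L, I]
Visit H → queue [K, E, L, I]
Visit K → queue [E, L, I]
Visit E → queue [L, I]
Visit L → queue [I]
Visit I → queue []

Visit order: J, B, C, G, O, P, A, F, M, Q, N, D, H, K, E, L, I

N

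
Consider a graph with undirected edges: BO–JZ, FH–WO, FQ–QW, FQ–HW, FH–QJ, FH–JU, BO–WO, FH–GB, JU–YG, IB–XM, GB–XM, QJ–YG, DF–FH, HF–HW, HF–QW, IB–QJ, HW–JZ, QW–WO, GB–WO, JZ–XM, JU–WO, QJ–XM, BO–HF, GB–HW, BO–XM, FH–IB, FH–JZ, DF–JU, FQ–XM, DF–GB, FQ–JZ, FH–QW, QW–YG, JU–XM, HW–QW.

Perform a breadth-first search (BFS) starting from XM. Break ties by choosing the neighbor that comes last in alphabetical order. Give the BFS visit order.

XM -> QJ -> JZ -> JU -> IB -> GB -> FQ -> BO -> YG -> FH -> HW -> WO -> DF -> QW -> HF

Visit XM; enqueue QJ, JZ, JU, IB, GB, FQ, BO → queue [QJ, JZ, JU, IB, GB, FQ, BO]
Visit QJ; enqueue YG, FH → queue [JZ, JU, IB, GB, FQ, BO, YG, FH]
Visit JZ; enqueue HW → queue [JU, IB, GB, FQ, BO, YG, FH, HW]
Visit JU; enqueue WO, DF → queue [IB, GB, FQ, BO, YG, FH, HW, WO, DF]
Visit IB → queue [GB, FQ, BO, YG, FH, HW, WO, DF]
Visit GB → queue [FQ, BO, YG, FH, HW, WO, DF]
Visit FQ; enqueue QW → queue [BO, YG, FH, HW, WO, DF, QW]
Visit BO; enqueue HF → queue [YG, FH, HW, WO, DF, QW, HF]
Visit YG → queue [FH, HW, WO, DF, QW, HF]
Visit FH → queue [HW, WO, DF, QW, HF]
Visit HW → queue [WO, DF, QW, HF]
Visit WO → queue [DF, QW, HF]
Visit DF → queue [QW, HF]
Visit QW → queue [HF]
Visit HF → queue []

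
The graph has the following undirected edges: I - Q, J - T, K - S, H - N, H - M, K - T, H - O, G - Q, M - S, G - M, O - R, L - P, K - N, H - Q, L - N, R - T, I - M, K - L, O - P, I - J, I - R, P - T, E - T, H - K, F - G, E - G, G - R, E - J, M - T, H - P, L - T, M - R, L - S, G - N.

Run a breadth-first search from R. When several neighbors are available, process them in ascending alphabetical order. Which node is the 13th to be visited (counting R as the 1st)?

S

Visit R; enqueue G, I, M, O, T → queue [G, I, M, O, T]
Visit G; enqueue E, F, N, Q → queue [I, M, O, T, E, F, N, Q]
Visit I; enqueue J → queue [M, O, T, E, F, N, Q, J]
Visit M; enqueue H, S → queue [O, T, E, F, N, Q, J, H, S]
Visit O; enqueue P → queue [T, E, F, N, Q, J, H, S, P]
Visit T; enqueue K, L → queue [E, F, N, Q, J, H, S, P, K, L]
Visit E → queue [F, N, Q, J, H, S, P, K, L]
Visit F → queue [N, Q, J, H, S, P, K, L]
Visit N → queue [Q, J, H, S, P, K, L]
Visit Q → queue [J, H, S, P, K, L]
Visit J → queue [H, S, P, K, L]
Visit H → queue [S, P, K, L]
Visit S → queue [P, K, L]
Visit P → queue [K, L]
Visit K → queue [L]
Visit L → queue []

Visit order: R, G, I, M, O, T, E, F, N, Q, J, H, S, P, K, L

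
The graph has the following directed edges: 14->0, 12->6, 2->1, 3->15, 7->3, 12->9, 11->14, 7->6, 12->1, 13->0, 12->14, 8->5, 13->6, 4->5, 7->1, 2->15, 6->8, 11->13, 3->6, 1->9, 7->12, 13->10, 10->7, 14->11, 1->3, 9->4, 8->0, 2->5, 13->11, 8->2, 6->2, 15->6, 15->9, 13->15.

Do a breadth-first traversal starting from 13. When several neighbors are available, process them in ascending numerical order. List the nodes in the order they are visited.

13, 0, 6, 10, 11, 15, 2, 8, 7, 14, 9, 1, 5, 3, 12, 4

Visit 13; enqueue 0, 6, 10, 11, 15 → queue [0, 6, 10, 11, 15]
Visit 0 → queue [6, 10, 11, 15]
Visit 6; enqueue 2, 8 → queue [10, 11, 15, 2, 8]
Visit 10; enqueue 7 → queue [11, 15, 2, 8, 7]
Visit 11; enqueue 14 → queue [15, 2, 8, 7, 14]
Visit 15; enqueue 9 → queue [2, 8, 7, 14, 9]
Visit 2; enqueue 1, 5 → queue [8, 7, 14, 9, 1, 5]
Visit 8 → queue [7, 14, 9, 1, 5]
Visit 7; enqueue 3, 12 → queue [14, 9, 1, 5, 3, 12]
Visit 14 → queue [9, 1, 5, 3, 12]
Visit 9; enqueue 4 → queue [1, 5, 3, 12, 4]
Visit 1 → queue [5, 3, 12, 4]
Visit 5 → queue [3, 12, 4]
Visit 3 → queue [12, 4]
Visit 12 → queue [4]
Visit 4 → queue []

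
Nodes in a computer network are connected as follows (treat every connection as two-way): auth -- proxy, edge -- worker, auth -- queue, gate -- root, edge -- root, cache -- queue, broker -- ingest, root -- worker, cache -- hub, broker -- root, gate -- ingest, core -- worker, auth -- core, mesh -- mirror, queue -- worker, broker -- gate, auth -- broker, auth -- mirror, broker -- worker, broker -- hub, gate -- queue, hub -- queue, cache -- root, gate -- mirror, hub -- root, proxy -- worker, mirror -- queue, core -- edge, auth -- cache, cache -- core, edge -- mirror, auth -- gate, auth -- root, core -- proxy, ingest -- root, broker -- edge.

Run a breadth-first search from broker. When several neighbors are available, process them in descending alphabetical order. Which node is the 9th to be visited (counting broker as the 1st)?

queue

Visit broker; enqueue worker, root, ingest, hub, gate, edge, auth → queue [worker, root, ingest, hub, gate, edge, auth]
Visit worker; enqueue queue, proxy, core → queue [root, ingest, hub, gate, edge, auth, queue, proxy, core]
Visit root; enqueue cache → queue [ingest, hub, gate, edge, auth, queue, proxy, core, cache]
Visit ingest → queue [hub, gate, edge, auth, queue, proxy, core, cache]
Visit hub → queue [gate, edge, auth, queue, proxy, core, cache]
Visit gate; enqueue mirror → queue [edge, auth, queue, proxy, core, cache, mirror]
Visit edge → queue [auth, queue, proxy, core, cache, mirror]
Visit auth → queue [queue, proxy, core, cache, mirror]
Visit queue → queue [proxy, core, cache, mirror]
Visit proxy → queue [core, cache, mirror]
Visit core → queue [cache, mirror]
Visit cache → queue [mirror]
Visit mirror; enqueue mesh → queue [mesh]
Visit mesh → queue []

Visit order: broker, worker, root, ingest, hub, gate, edge, auth, queue, proxy, core, cache, mirror, mesh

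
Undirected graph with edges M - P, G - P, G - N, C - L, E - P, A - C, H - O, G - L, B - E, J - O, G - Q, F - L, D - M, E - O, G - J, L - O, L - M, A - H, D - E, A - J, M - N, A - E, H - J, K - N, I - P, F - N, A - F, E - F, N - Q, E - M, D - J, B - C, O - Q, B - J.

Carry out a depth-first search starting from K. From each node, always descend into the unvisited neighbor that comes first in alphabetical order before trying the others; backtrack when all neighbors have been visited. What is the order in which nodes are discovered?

K -> N -> F -> A -> C -> B -> E -> D -> J -> G -> L -> M -> P -> I -> O -> H -> Q

Visit K
K → N
N → F
F → A
A → C
C → B
B → E
E → D
D → J
J → G
G → L
L → M
M → P
P → I
L → O
O → H
O → Q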